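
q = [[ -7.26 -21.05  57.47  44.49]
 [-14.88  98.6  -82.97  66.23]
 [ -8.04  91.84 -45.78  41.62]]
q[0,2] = 57.47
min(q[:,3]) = 41.62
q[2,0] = -8.04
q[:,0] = [-7.26, -14.88, -8.04]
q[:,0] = [-7.26, -14.88, -8.04]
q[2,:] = [-8.04, 91.84, -45.78, 41.62]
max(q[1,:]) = 98.6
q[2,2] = -45.78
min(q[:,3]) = 41.62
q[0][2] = 57.47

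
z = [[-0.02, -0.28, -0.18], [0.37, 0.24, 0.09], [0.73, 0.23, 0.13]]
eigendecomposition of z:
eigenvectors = [[(-0.1+0.51j), (-0.1-0.51j), 0.08+0.00j], [0.39-0.14j, 0.39+0.14j, -0.55+0.00j], [(0.75+0j), (0.75-0j), (0.83+0j)]]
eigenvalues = [(0.15+0.45j), (0.15-0.45j), (0.05+0j)]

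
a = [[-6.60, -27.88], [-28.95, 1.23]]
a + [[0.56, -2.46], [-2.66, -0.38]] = [[-6.04, -30.34], [-31.61, 0.85]]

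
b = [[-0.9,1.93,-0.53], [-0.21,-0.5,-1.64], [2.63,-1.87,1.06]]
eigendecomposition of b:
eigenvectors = [[(-0.32+0.48j), -0.32-0.48j, (-0.49+0j)], [(-0.43+0.27j), -0.43-0.27j, (0.55+0j)], [0.63+0.00j, 0.63-0.00j, 0.68+0.00j]]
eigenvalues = [(1+1.17j), (1-1.17j), (-2.34+0j)]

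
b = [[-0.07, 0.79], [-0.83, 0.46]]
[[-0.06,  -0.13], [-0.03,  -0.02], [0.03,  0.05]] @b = [[0.11, -0.11],[0.02, -0.03],[-0.04, 0.05]]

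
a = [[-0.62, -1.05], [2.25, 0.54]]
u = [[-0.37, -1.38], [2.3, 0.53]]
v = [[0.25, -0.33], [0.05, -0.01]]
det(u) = 2.98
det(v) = 0.01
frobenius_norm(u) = 2.76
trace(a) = -0.08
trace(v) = 0.24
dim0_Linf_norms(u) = [2.3, 1.38]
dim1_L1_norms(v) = [0.58, 0.06]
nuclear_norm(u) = 3.68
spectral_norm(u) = 2.49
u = a + v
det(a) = 2.03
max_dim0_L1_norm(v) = 0.34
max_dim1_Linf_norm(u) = 2.3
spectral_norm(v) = 0.42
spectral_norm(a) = 2.48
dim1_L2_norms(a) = [1.22, 2.31]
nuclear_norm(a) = 3.30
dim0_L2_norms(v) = [0.25, 0.33]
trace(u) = 0.16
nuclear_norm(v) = 0.45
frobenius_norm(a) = 2.62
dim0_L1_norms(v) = [0.3, 0.34]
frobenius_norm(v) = 0.42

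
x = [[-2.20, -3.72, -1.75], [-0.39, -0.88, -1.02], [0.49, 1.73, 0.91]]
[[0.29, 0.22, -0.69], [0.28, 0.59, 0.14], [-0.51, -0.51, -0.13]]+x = [[-1.91, -3.5, -2.44], [-0.11, -0.29, -0.88], [-0.02, 1.22, 0.78]]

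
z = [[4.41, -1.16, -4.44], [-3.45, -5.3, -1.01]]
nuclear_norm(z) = 12.75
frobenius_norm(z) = 9.03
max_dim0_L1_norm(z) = 7.86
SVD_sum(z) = [[3.81,  2.10,  -1.59],[-4.02,  -2.22,  1.68]] + [[0.60, -3.26, -2.85], [0.57, -3.08, -2.69]]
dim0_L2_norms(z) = [5.6, 5.43, 4.55]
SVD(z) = [[-0.69, 0.73], [0.73, 0.69]] @ diag([6.734167363646098, 6.014223966431893]) @ [[-0.82, -0.45, 0.34],  [0.14, -0.75, -0.65]]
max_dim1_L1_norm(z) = 10.01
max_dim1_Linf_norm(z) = 5.3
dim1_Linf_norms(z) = [4.44, 5.3]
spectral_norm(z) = 6.73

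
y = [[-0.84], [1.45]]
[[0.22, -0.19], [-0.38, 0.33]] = y @ [[-0.26, 0.23]]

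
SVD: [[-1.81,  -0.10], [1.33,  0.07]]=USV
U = [[-0.81, 0.59], [0.59, 0.81]]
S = [2.25, 0.0]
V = [[1.0, 0.05], [0.05, -1.0]]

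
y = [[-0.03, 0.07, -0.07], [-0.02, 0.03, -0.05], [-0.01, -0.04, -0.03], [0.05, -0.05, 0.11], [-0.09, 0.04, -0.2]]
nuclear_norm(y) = 0.36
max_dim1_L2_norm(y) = 0.22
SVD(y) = [[-0.33, 0.62, -0.41], [-0.21, 0.18, -0.57], [-0.07, -0.66, -0.64], [0.46, -0.17, -0.19], [-0.79, -0.36, 0.27]] @ diag([0.2804328327044769, 0.07239954739978334, 0.00396634310787773]) @ [[0.39,-0.29,0.87],[0.11,0.96,0.27],[-0.91,-0.01,0.40]]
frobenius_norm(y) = 0.29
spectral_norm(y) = 0.28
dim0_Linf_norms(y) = [0.09, 0.07, 0.2]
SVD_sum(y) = [[-0.04, 0.03, -0.08], [-0.02, 0.02, -0.05], [-0.01, 0.01, -0.02], [0.05, -0.04, 0.11], [-0.09, 0.06, -0.19]] + [[0.00,0.04,0.01], [0.0,0.01,0.0], [-0.01,-0.05,-0.01], [-0.0,-0.01,-0.00], [-0.0,-0.02,-0.01]] + [[0.0, 0.0, -0.00],  [0.00, 0.00, -0.00],  [0.00, 0.0, -0.00],  [0.00, 0.00, -0.00],  [-0.0, -0.0, 0.00]]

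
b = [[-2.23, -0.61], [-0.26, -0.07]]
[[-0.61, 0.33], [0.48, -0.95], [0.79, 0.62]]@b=[[1.27, 0.35], [-0.82, -0.23], [-1.92, -0.53]]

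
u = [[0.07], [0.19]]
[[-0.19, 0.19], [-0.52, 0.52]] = u @ [[-2.72, 2.73]]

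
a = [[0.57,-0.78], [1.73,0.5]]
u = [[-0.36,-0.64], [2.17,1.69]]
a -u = [[0.93, -0.14], [-0.44, -1.19]]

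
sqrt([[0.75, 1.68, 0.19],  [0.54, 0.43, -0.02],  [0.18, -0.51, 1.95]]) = [[(0.73+0.26j), (1.08-0.55j), (0.09-0.03j)],[0.34-0.17j, 0.53+0.36j, -0.02+0.02j],[0.11-0.06j, (-0.29+0.12j), 1.39+0.01j]]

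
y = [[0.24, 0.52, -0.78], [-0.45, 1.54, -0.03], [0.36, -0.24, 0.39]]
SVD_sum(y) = [[-0.14, 0.58, -0.14],  [-0.37, 1.48, -0.36],  [0.09, -0.38, 0.09]] + [[0.28, -0.10, -0.68],[-0.13, 0.04, 0.31],[-0.07, 0.02, 0.18]] + [[0.11, 0.04, 0.04], [0.04, 0.01, 0.02], [0.34, 0.11, 0.12]]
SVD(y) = [[-0.35,-0.88,-0.3], [-0.91,0.40,-0.12], [0.23,0.23,-0.94]] @ diag([1.7301469935841294, 0.835744564189611, 0.3985252865494429]) @ [[0.23, -0.95, 0.23], [-0.37, 0.13, 0.92], [-0.9, -0.30, -0.32]]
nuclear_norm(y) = 2.96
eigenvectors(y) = [[(-0.47+0j),(-0.83+0j),(-0.83-0j)], [(-0.88+0j),(-0.28-0.12j),(-0.28+0.12j)], [0.05+0.00j,0.02+0.46j,(0.02-0.46j)]]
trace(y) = 2.17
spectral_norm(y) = 1.73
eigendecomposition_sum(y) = [[-0.29+0.00j,(0.85-0j),(0.22+0j)], [-0.54+0.00j,(1.61-0j),0.41+0.00j], [0.03+0.00j,-0.09+0.00j,-0.02+0.00j]] + [[0.26+0.31j,-0.17-0.14j,-0.50+0.36j], [0.05+0.14j,-0.04-0.07j,-0.22+0.05j], [(0.17-0.15j),(-0.08+0.09j),(0.21+0.27j)]] + [[(0.26-0.31j), -0.17+0.14j, (-0.5-0.36j)], [(0.05-0.14j), (-0.04+0.07j), -0.22-0.05j], [0.17+0.15j, -0.08-0.09j, (0.21-0.27j)]]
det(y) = 0.58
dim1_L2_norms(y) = [0.97, 1.6, 0.58]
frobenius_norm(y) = 1.96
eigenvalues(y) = [(1.3+0j), (0.43+0.5j), (0.43-0.5j)]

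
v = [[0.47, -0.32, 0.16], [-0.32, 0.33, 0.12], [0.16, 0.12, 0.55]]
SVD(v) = [[-0.79, 0.07, -0.61], [0.51, -0.47, -0.72], [-0.33, -0.88, 0.34]] @ diag([0.745090498716473, 0.601605545685747, 0.003303955597779897]) @ [[-0.79, 0.51, -0.33], [0.07, -0.47, -0.88], [-0.61, -0.72, 0.34]]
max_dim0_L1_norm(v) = 0.95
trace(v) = 1.35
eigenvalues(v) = [0.0, 0.75, 0.6]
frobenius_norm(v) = 0.96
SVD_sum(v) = [[0.47, -0.30, 0.2], [-0.30, 0.20, -0.13], [0.2, -0.13, 0.08]] + [[0.0, -0.02, -0.04], [-0.02, 0.13, 0.25], [-0.04, 0.25, 0.47]] + [[0.0, 0.0, -0.00], [0.0, 0.00, -0.0], [-0.00, -0.00, 0.00]]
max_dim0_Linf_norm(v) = 0.55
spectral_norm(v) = 0.75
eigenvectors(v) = [[-0.61, -0.79, -0.07],[-0.72, 0.51, 0.47],[0.34, -0.33, 0.88]]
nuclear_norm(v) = 1.35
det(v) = 0.00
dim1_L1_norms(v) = [0.95, 0.77, 0.83]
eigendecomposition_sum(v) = [[0.00,  0.0,  -0.00], [0.0,  0.00,  -0.00], [-0.0,  -0.0,  0.0]] + [[0.47, -0.3, 0.2], [-0.3, 0.20, -0.13], [0.2, -0.13, 0.08]] + [[0.00,  -0.02,  -0.04],[-0.02,  0.13,  0.25],[-0.04,  0.25,  0.47]]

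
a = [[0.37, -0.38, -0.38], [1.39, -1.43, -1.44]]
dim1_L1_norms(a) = [1.13, 4.26]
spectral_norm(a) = 2.54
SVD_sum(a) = [[0.37, -0.38, -0.38], [1.39, -1.43, -1.44]] + [[0.00,-0.0,0.00], [-0.00,0.00,-0.00]]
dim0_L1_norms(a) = [1.76, 1.81, 1.82]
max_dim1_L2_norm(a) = 2.46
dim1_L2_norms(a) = [0.65, 2.46]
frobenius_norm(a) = 2.54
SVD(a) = [[-0.26, -0.97],[-0.97, 0.26]] @ diag([2.5448564552755912, 0.0023710845946181194]) @ [[-0.57,0.58,0.59], [-0.53,0.28,-0.80]]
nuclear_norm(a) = 2.55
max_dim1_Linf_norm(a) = 1.44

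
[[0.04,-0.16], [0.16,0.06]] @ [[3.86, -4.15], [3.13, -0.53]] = [[-0.35,-0.08], [0.81,-0.7]]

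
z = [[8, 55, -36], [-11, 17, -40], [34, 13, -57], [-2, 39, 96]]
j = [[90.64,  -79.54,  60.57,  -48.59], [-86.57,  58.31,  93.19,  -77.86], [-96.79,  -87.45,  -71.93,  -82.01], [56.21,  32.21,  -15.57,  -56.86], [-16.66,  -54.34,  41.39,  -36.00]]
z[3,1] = 39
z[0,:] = [8, 55, -36]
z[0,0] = 8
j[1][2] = 93.19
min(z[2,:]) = -57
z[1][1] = 17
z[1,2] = -40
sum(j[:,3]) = -301.32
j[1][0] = -86.57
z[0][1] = 55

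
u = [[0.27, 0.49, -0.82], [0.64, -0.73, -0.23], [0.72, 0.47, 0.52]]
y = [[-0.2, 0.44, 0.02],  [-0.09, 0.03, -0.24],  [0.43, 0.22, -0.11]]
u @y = [[-0.45, -0.05, -0.02], [-0.16, 0.21, 0.21], [0.04, 0.45, -0.16]]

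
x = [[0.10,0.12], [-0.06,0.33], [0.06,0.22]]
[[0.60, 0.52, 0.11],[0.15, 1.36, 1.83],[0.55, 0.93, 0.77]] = x @[[4.47, 0.23, -4.55], [1.28, 4.17, 4.72]]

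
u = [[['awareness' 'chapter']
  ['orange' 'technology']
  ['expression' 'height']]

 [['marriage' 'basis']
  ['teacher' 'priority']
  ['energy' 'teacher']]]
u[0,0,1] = 'chapter'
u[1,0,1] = 'basis'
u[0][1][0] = 'orange'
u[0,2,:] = ['expression', 'height']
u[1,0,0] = 'marriage'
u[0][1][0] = 'orange'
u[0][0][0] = 'awareness'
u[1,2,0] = 'energy'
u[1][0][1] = 'basis'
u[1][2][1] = 'teacher'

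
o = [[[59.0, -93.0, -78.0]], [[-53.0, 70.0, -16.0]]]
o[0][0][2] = -78.0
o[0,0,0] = 59.0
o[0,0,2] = -78.0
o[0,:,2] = [-78.0]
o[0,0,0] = 59.0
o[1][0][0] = -53.0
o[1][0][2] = -16.0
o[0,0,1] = -93.0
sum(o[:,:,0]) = 6.0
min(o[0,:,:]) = -93.0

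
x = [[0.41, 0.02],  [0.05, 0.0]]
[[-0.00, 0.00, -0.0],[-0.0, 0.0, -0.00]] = x @ [[-0.01, 0.01, -0.01], [0.01, 0.02, 0.06]]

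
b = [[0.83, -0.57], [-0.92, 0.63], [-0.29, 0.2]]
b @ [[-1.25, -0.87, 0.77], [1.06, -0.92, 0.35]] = [[-1.64, -0.20, 0.44], [1.82, 0.22, -0.49], [0.57, 0.07, -0.15]]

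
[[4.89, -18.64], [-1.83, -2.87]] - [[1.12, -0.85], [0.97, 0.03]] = [[3.77,  -17.79], [-2.80,  -2.9]]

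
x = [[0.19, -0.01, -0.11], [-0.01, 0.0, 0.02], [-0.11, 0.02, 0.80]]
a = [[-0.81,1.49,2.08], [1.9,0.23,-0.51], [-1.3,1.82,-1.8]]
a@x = [[-0.40, 0.05, 1.78],[0.41, -0.03, -0.61],[-0.07, -0.02, -1.26]]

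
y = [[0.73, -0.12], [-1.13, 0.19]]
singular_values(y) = [1.36, 0.0]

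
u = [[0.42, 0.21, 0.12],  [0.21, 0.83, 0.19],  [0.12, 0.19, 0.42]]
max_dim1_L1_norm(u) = 1.23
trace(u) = 1.67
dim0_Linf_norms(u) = [0.42, 0.83, 0.42]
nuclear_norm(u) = 1.67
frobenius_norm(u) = 1.11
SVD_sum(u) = [[0.15, 0.33, 0.14], [0.33, 0.73, 0.31], [0.14, 0.31, 0.13]] + [[0.10,-0.10,0.13], [-0.1,0.1,-0.13], [0.13,-0.13,0.17]] + [[0.17, -0.02, -0.15], [-0.02, 0.00, 0.01], [-0.15, 0.01, 0.12]]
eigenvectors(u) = [[-0.38,-0.76,0.52],[-0.85,0.07,-0.52],[-0.36,0.64,0.68]]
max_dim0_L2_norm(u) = 0.88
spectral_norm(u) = 1.00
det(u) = 0.11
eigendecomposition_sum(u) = [[0.15,0.33,0.14], [0.33,0.73,0.31], [0.14,0.31,0.13]] + [[0.17,-0.02,-0.15], [-0.02,0.0,0.01], [-0.15,0.01,0.12]] + [[0.1,-0.1,0.13],[-0.10,0.1,-0.13],[0.13,-0.13,0.17]]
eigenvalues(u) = [1.0, 0.3, 0.37]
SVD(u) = [[-0.38, -0.52, 0.76], [-0.85, 0.52, -0.07], [-0.36, -0.68, -0.64]] @ diag([1.0030514521139542, 0.3679532649987036, 0.29899528288734184]) @ [[-0.38,-0.85,-0.36], [-0.52,0.52,-0.68], [0.76,-0.07,-0.64]]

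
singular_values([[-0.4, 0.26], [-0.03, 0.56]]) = [0.66, 0.33]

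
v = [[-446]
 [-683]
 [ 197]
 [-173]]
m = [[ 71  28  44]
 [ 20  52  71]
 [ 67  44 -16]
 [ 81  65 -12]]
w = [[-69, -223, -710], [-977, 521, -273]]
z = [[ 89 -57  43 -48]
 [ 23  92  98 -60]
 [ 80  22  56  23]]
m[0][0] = 71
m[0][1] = 28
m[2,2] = -16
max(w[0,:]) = -69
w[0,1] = -223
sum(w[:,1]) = 298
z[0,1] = -57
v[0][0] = -446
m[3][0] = 81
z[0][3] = -48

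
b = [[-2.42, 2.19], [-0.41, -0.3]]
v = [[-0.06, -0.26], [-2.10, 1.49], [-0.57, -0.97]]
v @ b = [[0.25, -0.05],[4.47, -5.05],[1.78, -0.96]]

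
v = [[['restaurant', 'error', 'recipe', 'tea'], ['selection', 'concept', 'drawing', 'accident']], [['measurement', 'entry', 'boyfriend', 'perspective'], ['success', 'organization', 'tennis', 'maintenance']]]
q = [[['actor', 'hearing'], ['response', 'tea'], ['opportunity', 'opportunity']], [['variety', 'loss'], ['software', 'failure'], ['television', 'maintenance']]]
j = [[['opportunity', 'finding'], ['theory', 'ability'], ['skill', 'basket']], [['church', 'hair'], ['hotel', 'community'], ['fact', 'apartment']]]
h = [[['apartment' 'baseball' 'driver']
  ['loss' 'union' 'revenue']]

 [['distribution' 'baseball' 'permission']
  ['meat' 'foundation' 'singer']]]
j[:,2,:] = [['skill', 'basket'], ['fact', 'apartment']]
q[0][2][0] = 'opportunity'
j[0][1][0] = 'theory'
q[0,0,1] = 'hearing'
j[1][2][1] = 'apartment'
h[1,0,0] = 'distribution'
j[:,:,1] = [['finding', 'ability', 'basket'], ['hair', 'community', 'apartment']]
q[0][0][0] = 'actor'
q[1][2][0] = 'television'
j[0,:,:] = [['opportunity', 'finding'], ['theory', 'ability'], ['skill', 'basket']]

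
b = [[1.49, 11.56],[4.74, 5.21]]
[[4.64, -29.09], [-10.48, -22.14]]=b @ [[-3.09, -2.22], [0.8, -2.23]]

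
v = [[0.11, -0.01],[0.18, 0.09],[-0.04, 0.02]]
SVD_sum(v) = [[0.1, 0.03], [0.19, 0.06], [-0.03, -0.01]] + [[0.01,-0.04],[-0.01,0.03],[-0.01,0.03]]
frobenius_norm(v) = 0.23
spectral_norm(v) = 0.23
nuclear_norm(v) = 0.29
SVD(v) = [[-0.45, 0.73], [-0.88, -0.45], [0.14, -0.52]] @ diag([0.22567845592079716, 0.06139409200570379]) @ [[-0.95, -0.32], [0.32, -0.95]]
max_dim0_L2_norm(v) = 0.21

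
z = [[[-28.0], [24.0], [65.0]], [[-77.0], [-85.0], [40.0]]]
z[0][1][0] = 24.0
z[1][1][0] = -85.0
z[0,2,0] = 65.0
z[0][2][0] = 65.0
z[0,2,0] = 65.0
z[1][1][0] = -85.0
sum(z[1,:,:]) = -122.0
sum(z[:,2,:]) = 105.0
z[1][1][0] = -85.0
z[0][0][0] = -28.0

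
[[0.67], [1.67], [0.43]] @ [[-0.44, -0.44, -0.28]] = [[-0.29, -0.29, -0.19], [-0.73, -0.73, -0.47], [-0.19, -0.19, -0.12]]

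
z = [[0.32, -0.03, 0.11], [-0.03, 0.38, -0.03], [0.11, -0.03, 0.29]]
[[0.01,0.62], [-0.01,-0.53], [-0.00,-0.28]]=z@[[0.03, 2.53], [-0.02, -1.37], [-0.03, -2.07]]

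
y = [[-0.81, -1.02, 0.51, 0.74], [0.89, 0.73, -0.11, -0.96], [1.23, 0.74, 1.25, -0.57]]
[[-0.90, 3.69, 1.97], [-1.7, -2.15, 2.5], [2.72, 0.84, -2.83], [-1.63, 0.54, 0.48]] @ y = [[6.44,  5.07,  1.60,  -5.33],[2.54,  2.01,  2.49,  -0.62],[-4.94,  -4.26,  -2.24,  2.82],[2.39,  2.41,  -0.29,  -2.00]]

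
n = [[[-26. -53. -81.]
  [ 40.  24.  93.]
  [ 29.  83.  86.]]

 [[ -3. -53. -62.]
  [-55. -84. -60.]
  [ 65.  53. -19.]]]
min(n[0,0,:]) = -81.0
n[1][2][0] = 65.0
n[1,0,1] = -53.0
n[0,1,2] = 93.0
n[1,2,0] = 65.0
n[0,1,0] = 40.0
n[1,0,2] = -62.0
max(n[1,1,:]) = -55.0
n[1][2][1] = 53.0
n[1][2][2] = -19.0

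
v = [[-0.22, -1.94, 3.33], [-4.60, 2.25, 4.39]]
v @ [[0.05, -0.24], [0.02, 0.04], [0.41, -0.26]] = [[1.32,  -0.89], [1.61,  0.05]]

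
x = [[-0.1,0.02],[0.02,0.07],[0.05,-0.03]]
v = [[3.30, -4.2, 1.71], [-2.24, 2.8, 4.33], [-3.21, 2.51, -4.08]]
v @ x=[[-0.33, -0.28],  [0.5, 0.02],  [0.17, 0.23]]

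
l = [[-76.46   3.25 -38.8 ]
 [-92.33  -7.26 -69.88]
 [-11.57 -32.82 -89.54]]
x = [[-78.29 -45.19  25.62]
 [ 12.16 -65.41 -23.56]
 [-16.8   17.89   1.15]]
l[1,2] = -69.88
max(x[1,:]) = 12.16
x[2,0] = -16.8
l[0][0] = -76.46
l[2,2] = -89.54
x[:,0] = [-78.29, 12.16, -16.8]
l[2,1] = -32.82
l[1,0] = -92.33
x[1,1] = -65.41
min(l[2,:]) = -89.54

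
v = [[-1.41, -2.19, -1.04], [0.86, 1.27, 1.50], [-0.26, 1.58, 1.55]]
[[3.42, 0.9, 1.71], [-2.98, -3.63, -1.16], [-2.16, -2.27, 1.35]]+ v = [[2.01, -1.29, 0.67], [-2.12, -2.36, 0.34], [-2.42, -0.69, 2.90]]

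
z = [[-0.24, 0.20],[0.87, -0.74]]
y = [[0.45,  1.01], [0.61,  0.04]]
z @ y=[[0.01, -0.23],[-0.06, 0.85]]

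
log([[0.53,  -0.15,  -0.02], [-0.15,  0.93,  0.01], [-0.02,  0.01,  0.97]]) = [[-0.66,-0.21,-0.03], [-0.21,-0.09,0.01], [-0.03,0.01,-0.03]]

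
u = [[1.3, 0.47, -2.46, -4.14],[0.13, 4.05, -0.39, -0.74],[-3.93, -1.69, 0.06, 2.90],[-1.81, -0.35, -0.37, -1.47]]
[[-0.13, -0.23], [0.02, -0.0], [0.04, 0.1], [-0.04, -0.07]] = u @[[-0.0, -0.0],  [0.01, 0.01],  [0.02, 0.03],  [0.02, 0.04]]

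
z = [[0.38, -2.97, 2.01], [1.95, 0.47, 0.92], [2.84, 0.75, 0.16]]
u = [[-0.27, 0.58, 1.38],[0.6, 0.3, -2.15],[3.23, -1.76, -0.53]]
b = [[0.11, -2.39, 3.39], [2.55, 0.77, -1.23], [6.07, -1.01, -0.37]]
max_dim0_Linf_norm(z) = 2.97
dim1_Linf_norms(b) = [3.39, 2.55, 6.07]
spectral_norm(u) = 3.92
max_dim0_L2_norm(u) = 3.3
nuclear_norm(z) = 7.77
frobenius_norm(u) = 4.60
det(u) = -5.57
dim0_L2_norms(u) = [3.3, 1.88, 2.61]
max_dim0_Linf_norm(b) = 6.07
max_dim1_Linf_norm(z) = 2.97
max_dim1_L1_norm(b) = 7.45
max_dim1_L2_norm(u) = 3.72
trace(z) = 1.01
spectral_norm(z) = 3.63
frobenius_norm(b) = 7.99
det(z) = -6.81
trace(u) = -0.50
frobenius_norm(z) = 5.15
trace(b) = 0.51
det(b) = -9.15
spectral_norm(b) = 6.67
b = z + u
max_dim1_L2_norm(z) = 3.61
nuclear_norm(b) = 11.37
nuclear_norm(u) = 6.87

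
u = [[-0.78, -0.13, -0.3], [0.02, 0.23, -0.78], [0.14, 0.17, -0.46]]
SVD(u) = [[-0.5, 0.85, 0.13], [-0.76, -0.36, -0.54], [-0.41, -0.37, 0.83]] @ diag([1.0023991342785985, 0.7951698705180208, 0.0009233730936706717]) @ [[0.32, -0.18, 0.93],[-0.91, -0.32, 0.25],[0.26, -0.93, -0.27]]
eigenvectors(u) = [[-0.81,-0.67,0.26], [0.43,0.57,-0.93], [0.41,0.48,-0.26]]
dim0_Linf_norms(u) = [0.78, 0.23, 0.78]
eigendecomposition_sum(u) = [[-2.0, 0.36, -3.2], [1.05, -0.19, 1.69], [1.01, -0.18, 1.63]] + [[1.22,-0.49,2.90], [-1.03,0.42,-2.46], [-0.87,0.35,-2.09]] + [[0.00,-0.0,0.00], [-0.00,0.00,-0.01], [-0.00,0.00,-0.00]]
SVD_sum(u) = [[-0.16, 0.09, -0.47], [-0.24, 0.14, -0.71], [-0.13, 0.07, -0.39]] + [[-0.62, -0.22, 0.17],[0.26, 0.09, -0.07],[0.27, 0.10, -0.07]] + [[0.00, -0.0, -0.0],[-0.00, 0.00, 0.00],[0.00, -0.0, -0.0]]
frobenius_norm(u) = 1.28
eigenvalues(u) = [-0.56, -0.45, 0.0]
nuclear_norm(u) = 1.80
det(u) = 0.00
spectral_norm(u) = 1.00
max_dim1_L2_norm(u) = 0.85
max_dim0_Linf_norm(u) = 0.78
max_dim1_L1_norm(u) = 1.21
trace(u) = -1.01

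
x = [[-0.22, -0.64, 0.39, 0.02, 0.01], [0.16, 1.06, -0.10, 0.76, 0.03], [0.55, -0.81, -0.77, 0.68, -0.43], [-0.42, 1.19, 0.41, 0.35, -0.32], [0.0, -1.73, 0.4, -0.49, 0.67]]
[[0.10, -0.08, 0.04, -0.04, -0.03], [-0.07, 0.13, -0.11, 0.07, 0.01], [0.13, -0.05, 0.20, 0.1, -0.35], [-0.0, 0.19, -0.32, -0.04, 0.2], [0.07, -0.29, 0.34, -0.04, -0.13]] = x @ [[-0.13, 0.12, -0.00, 0.15, -0.10], [-0.11, 0.13, -0.16, 0.01, 0.14], [0.01, 0.09, -0.17, -0.0, 0.10], [0.1, -0.02, 0.05, 0.05, -0.15], [-0.11, -0.17, 0.23, 0.01, -0.00]]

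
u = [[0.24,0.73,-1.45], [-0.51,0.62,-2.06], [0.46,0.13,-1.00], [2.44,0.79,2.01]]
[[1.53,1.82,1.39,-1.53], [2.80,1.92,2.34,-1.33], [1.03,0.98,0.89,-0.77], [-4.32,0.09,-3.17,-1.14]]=u @ [[-0.56, 0.30, -0.37, -0.45], [-0.36, 0.99, -0.12, -1.12], [-1.33, -0.71, -1.08, 0.42]]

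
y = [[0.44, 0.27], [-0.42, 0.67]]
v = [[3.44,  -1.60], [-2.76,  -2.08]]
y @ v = [[0.77, -1.27], [-3.29, -0.72]]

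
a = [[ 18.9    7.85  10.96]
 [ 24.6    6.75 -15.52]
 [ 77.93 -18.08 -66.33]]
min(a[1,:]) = -15.52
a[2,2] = -66.33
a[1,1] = 6.75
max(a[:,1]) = 7.85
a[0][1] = 7.85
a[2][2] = -66.33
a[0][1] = 7.85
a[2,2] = -66.33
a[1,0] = 24.6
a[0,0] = 18.9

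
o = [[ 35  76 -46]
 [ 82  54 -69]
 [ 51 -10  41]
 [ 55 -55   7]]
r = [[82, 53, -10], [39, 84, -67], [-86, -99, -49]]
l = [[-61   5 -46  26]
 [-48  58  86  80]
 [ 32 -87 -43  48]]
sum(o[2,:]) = 82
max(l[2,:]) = 48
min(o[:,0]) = 35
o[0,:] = [35, 76, -46]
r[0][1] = 53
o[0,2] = -46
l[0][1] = 5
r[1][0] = 39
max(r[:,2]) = -10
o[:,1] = [76, 54, -10, -55]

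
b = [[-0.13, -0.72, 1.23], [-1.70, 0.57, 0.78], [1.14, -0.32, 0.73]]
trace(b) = 1.17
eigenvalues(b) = [-1.35, 1.81, 0.71]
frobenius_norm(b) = 2.79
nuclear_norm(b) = 4.34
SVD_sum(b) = [[-0.17, 0.05, 0.04], [-1.8, 0.52, 0.40], [0.94, -0.27, -0.21]] + [[0.13, -0.53, 1.28], [0.03, -0.13, 0.31], [0.08, -0.34, 0.83]] + [[-0.09, -0.24, -0.09],[0.07, 0.18, 0.07],[0.11, 0.3, 0.11]]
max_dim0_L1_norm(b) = 2.97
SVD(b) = [[-0.08,-0.82,0.56], [-0.88,-0.2,-0.43], [0.46,-0.53,-0.71]] @ diag([2.170518444003876, 1.6936721078748365, 0.4761559358506369]) @ [[0.94, -0.27, -0.21],  [-0.09, 0.38, -0.92],  [-0.33, -0.88, -0.33]]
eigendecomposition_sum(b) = [[-0.88, -0.23, 0.61], [-0.92, -0.24, 0.63], [0.34, 0.09, -0.23]] + [[0.83, -0.61, 0.50], [-0.49, 0.36, -0.3], [1.02, -0.75, 0.62]] + [[-0.08, 0.12, 0.12], [-0.29, 0.44, 0.45], [-0.22, 0.34, 0.35]]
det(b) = -1.75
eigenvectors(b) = [[-0.67, -0.59, 0.21], [-0.7, 0.35, 0.77], [0.26, -0.73, 0.6]]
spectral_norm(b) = 2.17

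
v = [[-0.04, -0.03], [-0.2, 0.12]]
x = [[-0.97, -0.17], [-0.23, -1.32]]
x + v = [[-1.01, -0.20], [-0.43, -1.20]]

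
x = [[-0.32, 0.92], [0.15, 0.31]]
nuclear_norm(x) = 1.24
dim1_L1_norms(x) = [1.24, 0.46]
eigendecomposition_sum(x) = [[-0.41, 0.46], [0.08, -0.09]] + [[0.09,0.46], [0.07,0.4]]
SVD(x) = [[0.97, 0.26],[0.26, -0.97]] @ diag([1.005878662898316, 0.23581373057117772]) @ [[-0.27, 0.96], [-0.96, -0.27]]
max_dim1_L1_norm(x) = 1.24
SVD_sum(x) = [[-0.26, 0.94],[-0.07, 0.25]] + [[-0.06, -0.02],[0.22, 0.06]]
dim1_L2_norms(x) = [0.97, 0.34]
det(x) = -0.24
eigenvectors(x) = [[-0.98, -0.75], [0.18, -0.66]]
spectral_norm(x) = 1.01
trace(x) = -0.01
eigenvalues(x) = [-0.49, 0.48]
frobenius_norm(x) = 1.03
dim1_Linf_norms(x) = [0.92, 0.31]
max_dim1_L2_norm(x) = 0.97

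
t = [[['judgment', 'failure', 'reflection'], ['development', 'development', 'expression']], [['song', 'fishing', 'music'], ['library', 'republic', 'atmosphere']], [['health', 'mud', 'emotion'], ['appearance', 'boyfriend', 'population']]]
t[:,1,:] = [['development', 'development', 'expression'], ['library', 'republic', 'atmosphere'], ['appearance', 'boyfriend', 'population']]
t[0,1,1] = 'development'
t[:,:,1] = [['failure', 'development'], ['fishing', 'republic'], ['mud', 'boyfriend']]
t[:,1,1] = ['development', 'republic', 'boyfriend']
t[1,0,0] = 'song'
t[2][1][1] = 'boyfriend'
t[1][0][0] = 'song'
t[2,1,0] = 'appearance'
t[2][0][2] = 'emotion'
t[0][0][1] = 'failure'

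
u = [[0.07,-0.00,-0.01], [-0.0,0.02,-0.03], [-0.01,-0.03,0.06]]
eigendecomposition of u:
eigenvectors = [[0.59, -0.81, -0.07], [0.35, 0.33, -0.88], [-0.73, -0.49, -0.48]]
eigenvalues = [0.08, 0.06, 0.0]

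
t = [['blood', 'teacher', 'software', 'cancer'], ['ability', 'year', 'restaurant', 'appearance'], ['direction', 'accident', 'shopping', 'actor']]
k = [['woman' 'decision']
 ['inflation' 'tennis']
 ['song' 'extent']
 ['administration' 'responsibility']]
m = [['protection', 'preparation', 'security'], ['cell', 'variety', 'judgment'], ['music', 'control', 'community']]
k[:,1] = ['decision', 'tennis', 'extent', 'responsibility']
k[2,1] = 'extent'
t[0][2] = 'software'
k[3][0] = 'administration'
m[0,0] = 'protection'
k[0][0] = 'woman'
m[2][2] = 'community'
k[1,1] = 'tennis'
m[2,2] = 'community'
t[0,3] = 'cancer'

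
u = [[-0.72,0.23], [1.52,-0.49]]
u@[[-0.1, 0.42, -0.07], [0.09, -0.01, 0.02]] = [[0.09, -0.3, 0.06], [-0.20, 0.64, -0.12]]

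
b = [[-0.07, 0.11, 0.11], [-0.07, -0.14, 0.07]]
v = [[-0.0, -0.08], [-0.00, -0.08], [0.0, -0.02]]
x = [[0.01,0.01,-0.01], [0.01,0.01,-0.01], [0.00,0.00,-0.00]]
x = v @ b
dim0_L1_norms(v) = [0.0, 0.18]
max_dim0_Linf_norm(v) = 0.08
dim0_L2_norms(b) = [0.1, 0.18, 0.13]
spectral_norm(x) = 0.02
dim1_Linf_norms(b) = [0.11, 0.14]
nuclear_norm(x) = 0.02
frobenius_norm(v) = 0.11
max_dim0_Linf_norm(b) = 0.14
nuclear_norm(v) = 0.11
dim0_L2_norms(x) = [0.01, 0.01, 0.01]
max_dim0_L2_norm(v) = 0.11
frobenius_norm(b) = 0.24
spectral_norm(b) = 0.18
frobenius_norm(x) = 0.02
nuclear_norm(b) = 0.34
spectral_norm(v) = 0.11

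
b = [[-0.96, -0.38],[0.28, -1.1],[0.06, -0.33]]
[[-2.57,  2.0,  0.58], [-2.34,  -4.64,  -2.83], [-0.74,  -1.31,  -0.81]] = b @ [[1.67,-3.41,-1.47], [2.55,3.35,2.2]]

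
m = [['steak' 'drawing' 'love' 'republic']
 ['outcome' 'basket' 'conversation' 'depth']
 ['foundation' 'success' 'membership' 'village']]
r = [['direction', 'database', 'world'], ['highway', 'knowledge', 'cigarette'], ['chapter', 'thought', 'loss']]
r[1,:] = ['highway', 'knowledge', 'cigarette']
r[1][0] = 'highway'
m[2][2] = 'membership'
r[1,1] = 'knowledge'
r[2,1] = 'thought'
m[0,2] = 'love'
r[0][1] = 'database'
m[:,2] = ['love', 'conversation', 'membership']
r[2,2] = 'loss'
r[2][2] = 'loss'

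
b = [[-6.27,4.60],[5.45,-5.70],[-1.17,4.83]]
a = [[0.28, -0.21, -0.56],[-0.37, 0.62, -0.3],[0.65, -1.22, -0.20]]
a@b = [[-2.24, -0.22], [6.05, -6.68], [-10.49, 8.98]]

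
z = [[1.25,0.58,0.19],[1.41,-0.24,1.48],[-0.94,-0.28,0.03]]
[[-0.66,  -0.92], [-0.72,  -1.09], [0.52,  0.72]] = z @ [[-0.57,-0.8],[0.07,0.13],[0.07,0.05]]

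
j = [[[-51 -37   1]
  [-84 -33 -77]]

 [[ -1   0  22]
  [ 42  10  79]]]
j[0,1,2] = -77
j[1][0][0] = -1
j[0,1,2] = -77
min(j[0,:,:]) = -84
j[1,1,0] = 42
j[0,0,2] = 1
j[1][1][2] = 79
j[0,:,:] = [[-51, -37, 1], [-84, -33, -77]]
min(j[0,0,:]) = -51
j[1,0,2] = 22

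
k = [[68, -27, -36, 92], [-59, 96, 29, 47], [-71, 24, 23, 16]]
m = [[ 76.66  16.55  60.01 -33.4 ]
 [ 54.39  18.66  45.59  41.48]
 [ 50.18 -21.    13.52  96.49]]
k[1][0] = -59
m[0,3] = -33.4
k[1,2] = 29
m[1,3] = 41.48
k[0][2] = -36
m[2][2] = 13.52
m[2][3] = 96.49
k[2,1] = 24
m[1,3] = 41.48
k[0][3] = 92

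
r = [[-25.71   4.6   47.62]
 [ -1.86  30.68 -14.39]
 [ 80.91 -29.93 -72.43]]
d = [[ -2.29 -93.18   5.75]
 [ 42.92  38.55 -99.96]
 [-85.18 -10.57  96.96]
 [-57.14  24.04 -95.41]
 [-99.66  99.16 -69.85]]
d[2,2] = 96.96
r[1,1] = 30.68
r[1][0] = -1.86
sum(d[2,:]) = 1.2099999999999937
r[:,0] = [-25.71, -1.86, 80.91]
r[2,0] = 80.91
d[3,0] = -57.14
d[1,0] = 42.92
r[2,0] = 80.91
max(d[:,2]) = 96.96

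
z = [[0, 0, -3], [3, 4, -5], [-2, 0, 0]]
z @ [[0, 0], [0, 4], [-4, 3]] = [[12, -9], [20, 1], [0, 0]]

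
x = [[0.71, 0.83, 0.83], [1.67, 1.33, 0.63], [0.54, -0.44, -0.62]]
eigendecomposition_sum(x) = [[0.94, 0.69, 0.43], [1.76, 1.29, 0.81], [-0.1, -0.07, -0.04]] + [[0.06,-0.03,0.04], [-0.16,0.08,-0.1], [0.12,-0.06,0.08]] + [[-0.29, 0.17, 0.36], [0.07, -0.04, -0.08], [0.51, -0.31, -0.65]]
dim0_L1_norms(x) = [2.92, 2.6, 2.08]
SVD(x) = [[-0.51, 0.34, 0.79],[-0.86, -0.26, -0.44],[0.06, -0.90, 0.43]] @ diag([2.5769291849823355, 1.017750387532498, 0.17268504354379788]) @ [[-0.69,-0.62,-0.39], [-0.67,0.33,0.67], [0.28,-0.72,0.64]]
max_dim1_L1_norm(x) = 3.63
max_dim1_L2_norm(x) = 2.23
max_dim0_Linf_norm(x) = 1.67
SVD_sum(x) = [[0.9, 0.81, 0.51], [1.51, 1.36, 0.86], [-0.1, -0.09, -0.06]] + [[-0.23, 0.11, 0.23], [0.18, -0.09, -0.18], [0.62, -0.3, -0.61]] + [[0.04, -0.10, 0.09],[-0.02, 0.05, -0.05],[0.02, -0.05, 0.05]]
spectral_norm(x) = 2.58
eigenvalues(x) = [2.18, 0.21, -0.98]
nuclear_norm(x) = 3.77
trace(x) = 1.42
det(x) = -0.45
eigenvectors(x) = [[-0.47, -0.29, -0.48], [-0.88, 0.76, 0.11], [0.05, -0.59, 0.87]]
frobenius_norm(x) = 2.78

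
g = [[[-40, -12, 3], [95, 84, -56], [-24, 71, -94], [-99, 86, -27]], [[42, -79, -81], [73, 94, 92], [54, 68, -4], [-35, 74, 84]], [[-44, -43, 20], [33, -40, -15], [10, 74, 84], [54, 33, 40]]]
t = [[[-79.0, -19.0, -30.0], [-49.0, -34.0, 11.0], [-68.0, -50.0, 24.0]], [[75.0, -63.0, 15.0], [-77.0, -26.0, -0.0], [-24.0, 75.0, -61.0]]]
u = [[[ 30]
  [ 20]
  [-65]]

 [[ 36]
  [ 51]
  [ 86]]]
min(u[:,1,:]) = 20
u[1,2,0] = 86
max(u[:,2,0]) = 86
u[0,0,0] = 30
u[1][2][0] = 86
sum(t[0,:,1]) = -103.0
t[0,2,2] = 24.0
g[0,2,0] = -24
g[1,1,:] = [73, 94, 92]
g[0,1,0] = 95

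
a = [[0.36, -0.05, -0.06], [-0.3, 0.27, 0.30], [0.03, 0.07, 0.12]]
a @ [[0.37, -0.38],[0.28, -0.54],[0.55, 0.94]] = [[0.09,-0.17], [0.13,0.25], [0.10,0.06]]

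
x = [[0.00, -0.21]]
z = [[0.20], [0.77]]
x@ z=[[-0.16]]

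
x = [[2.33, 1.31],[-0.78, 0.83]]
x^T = [[2.33, -0.78], [1.31, 0.83]]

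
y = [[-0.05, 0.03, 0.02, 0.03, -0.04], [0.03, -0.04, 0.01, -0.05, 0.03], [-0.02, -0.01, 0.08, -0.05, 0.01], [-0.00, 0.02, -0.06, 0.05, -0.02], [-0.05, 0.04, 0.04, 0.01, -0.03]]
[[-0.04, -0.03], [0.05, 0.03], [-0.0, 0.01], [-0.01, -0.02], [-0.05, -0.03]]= y@[[0.38, 0.10], [-0.56, -0.27], [-0.34, 0.05], [-0.58, -0.11], [-0.46, 0.36]]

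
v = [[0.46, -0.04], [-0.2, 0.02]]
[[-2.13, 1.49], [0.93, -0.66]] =v@[[-4.65, 2.76], [-0.16, -5.40]]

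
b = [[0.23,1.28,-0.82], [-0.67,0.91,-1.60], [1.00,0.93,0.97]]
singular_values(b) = [2.4, 1.8, 0.14]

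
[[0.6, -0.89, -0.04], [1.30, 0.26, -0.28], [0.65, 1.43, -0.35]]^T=[[0.60, 1.30, 0.65], [-0.89, 0.26, 1.43], [-0.04, -0.28, -0.35]]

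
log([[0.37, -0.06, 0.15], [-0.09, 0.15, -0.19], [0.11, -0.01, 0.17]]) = [[-1.11, -0.26, 0.51], [-0.15, -1.94, -1.20], [0.47, 0.01, -1.94]]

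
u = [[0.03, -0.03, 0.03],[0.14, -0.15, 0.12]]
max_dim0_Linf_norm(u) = 0.15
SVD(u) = [[-0.21, -0.98],[-0.98, 0.21]] @ diag([0.2432667436348243, 0.004614264980326285]) @ [[-0.59, 0.63, -0.51], [0.1, -0.56, -0.82]]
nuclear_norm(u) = 0.25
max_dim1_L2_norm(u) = 0.24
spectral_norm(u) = 0.24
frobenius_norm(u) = 0.24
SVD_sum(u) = [[0.03, -0.03, 0.03], [0.14, -0.15, 0.12]] + [[-0.0,0.00,0.00], [0.0,-0.00,-0.0]]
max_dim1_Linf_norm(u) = 0.15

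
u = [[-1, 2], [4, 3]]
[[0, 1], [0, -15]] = u @ [[0, -3], [0, -1]]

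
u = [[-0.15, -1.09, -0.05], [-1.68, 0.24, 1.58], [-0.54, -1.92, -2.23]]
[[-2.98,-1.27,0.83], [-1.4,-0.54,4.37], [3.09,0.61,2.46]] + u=[[-3.13, -2.36, 0.78],[-3.08, -0.3, 5.95],[2.55, -1.31, 0.23]]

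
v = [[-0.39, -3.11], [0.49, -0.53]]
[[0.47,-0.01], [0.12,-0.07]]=v @ [[0.08, -0.13], [-0.16, 0.02]]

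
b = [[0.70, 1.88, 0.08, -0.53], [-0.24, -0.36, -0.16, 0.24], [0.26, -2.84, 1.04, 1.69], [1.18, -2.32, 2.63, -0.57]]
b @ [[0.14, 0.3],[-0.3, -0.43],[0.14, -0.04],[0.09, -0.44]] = [[-0.50, -0.37],[0.07, -0.02],[1.19, 0.51],[1.18, 1.5]]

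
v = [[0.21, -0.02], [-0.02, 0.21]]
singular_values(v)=[0.23, 0.19]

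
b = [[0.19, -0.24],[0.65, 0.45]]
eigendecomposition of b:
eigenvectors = [[(0.17-0.49j), (0.17+0.49j)], [-0.85+0.00j, -0.85-0.00j]]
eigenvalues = [(0.32+0.37j), (0.32-0.37j)]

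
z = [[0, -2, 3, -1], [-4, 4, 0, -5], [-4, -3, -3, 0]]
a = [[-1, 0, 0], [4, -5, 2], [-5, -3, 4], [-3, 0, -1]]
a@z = [[0, 2, -3, 1], [12, -34, 6, 21], [-4, -14, -27, 20], [4, 9, -6, 3]]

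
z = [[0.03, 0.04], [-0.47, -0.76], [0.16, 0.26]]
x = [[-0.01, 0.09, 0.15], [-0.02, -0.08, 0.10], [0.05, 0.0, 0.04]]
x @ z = [[-0.02, -0.03],[0.05, 0.09],[0.01, 0.01]]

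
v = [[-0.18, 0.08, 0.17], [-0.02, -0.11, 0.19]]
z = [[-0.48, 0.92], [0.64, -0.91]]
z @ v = [[0.07, -0.14, 0.09],[-0.1, 0.15, -0.06]]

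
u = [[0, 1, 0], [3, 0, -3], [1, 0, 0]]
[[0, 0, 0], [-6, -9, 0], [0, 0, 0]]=u @ [[0, 0, 0], [0, 0, 0], [2, 3, 0]]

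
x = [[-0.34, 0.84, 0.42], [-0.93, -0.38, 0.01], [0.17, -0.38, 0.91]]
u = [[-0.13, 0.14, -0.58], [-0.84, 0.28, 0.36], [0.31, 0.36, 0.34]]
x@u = [[-0.53, 0.34, 0.64], [0.44, -0.23, 0.41], [0.58, 0.24, 0.07]]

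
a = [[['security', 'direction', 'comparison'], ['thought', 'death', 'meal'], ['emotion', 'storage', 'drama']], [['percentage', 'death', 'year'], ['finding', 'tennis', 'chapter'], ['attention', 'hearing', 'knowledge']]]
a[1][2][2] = 'knowledge'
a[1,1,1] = 'tennis'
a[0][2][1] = 'storage'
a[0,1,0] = 'thought'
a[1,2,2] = 'knowledge'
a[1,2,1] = 'hearing'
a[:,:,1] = [['direction', 'death', 'storage'], ['death', 'tennis', 'hearing']]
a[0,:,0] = ['security', 'thought', 'emotion']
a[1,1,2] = 'chapter'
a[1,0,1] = 'death'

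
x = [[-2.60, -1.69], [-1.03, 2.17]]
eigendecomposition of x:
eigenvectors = [[-0.98, 0.31], [-0.20, -0.95]]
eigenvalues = [-2.94, 2.51]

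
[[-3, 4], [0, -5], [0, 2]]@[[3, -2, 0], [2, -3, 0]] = [[-1, -6, 0], [-10, 15, 0], [4, -6, 0]]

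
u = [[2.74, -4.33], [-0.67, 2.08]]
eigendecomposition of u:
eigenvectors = [[0.95, 0.90], [-0.31, 0.43]]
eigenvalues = [4.14, 0.68]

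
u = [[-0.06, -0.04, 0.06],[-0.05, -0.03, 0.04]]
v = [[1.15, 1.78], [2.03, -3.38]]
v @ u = [[-0.16, -0.10, 0.14], [0.05, 0.02, -0.01]]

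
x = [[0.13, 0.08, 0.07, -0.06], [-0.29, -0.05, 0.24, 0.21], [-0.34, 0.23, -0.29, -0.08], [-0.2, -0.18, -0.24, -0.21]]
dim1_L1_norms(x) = [0.34, 0.79, 0.94, 0.83]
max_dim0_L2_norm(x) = 0.51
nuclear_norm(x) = 1.43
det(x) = 0.01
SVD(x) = [[-0.17, 0.21, 0.26, -0.93],  [-0.08, -0.95, -0.18, -0.25],  [0.80, -0.17, 0.58, -0.02],  [0.57, 0.17, -0.75, -0.28]] @ diag([0.5910845098987555, 0.45011501217142424, 0.30665087618810666, 0.08473970798116431]) @ [[-0.65, 0.12, -0.68, -0.32], [0.73, -0.01, -0.45, -0.52], [0.12, 0.97, -0.04, 0.19], [0.18, -0.20, -0.58, 0.77]]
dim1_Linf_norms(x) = [0.13, 0.29, 0.34, 0.24]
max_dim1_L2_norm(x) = 0.51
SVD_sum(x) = [[0.07, -0.01, 0.07, 0.03], [0.03, -0.01, 0.03, 0.02], [-0.31, 0.06, -0.32, -0.15], [-0.22, 0.04, -0.23, -0.11]] + [[0.07, -0.00, -0.04, -0.05],  [-0.31, 0.00, 0.19, 0.22],  [-0.06, 0.00, 0.03, 0.04],  [0.05, -0.00, -0.03, -0.04]] + [[0.01, 0.08, -0.0, 0.02], [-0.01, -0.05, 0.0, -0.01], [0.02, 0.17, -0.01, 0.03], [-0.03, -0.22, 0.01, -0.04]] + [[-0.01, 0.02, 0.05, -0.06], [-0.0, 0.0, 0.01, -0.02], [-0.00, 0.0, 0.00, -0.00], [-0.0, 0.0, 0.01, -0.02]]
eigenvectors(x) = [[(-0.14-0.34j), (-0.14+0.34j), 0.21+0.00j, -0.01+0.00j], [(0.63+0j), 0.63-0.00j, (0.28+0j), 0.55+0.00j], [(0.45-0.1j), 0.45+0.10j, -0.54+0.00j, -0.77+0.00j], [(-0.21+0.46j), -0.21-0.46j, (0.77+0j), -0.31+0.00j]]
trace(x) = -0.42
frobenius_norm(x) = 0.81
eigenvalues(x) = [(0.12+0.27j), (0.12-0.27j), (-0.16+0j), (-0.49+0j)]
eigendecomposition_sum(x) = [[(0.09+0.08j), (0.05-0.04j), (0.04-0.02j), -0.01-0.02j], [(-0.19+0.08j), (0.03+0.1j), 0.00+0.07j, (0.05-0.01j)], [(-0.12+0.09j), (0.04+0.07j), 0.02+0.05j, 0.03-0.01j], [(0.01-0.16j), -0.08-0.01j, (-0.05-0.02j), (-0.01+0.04j)]] + [[(0.09-0.08j),(0.05+0.04j),(0.04+0.02j),-0.01+0.02j], [(-0.19-0.08j),(0.03-0.1j),-0.07j,(0.05+0.01j)], [-0.12-0.09j,(0.04-0.07j),0.02-0.05j,0.03+0.01j], [(0.01+0.16j),(-0.08+0.01j),(-0.05+0.02j),(-0.01-0.04j)]] + [[-0.04-0.00j, (-0.02+0j), (-0+0j), -0.03+0.00j], [-0.05-0.00j, -0.02+0.00j, (-0+0j), -0.04+0.00j], [(0.1+0j), 0.04-0.00j, 0.00-0.00j, (0.07-0j)], [(-0.14-0j), -0.06+0.00j, -0.00+0.00j, -0.10+0.00j]] + [[-0.00-0.00j, 0.00+0.00j, (-0.01-0j), (-0-0j)], [(0.14+0j), (-0.08-0j), 0.23+0.00j, (0.15+0j)], [(-0.19-0j), 0.11+0.00j, (-0.32-0j), -0.22-0.00j], [(-0.08-0j), 0.05+0.00j, (-0.13-0j), (-0.09-0j)]]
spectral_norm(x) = 0.59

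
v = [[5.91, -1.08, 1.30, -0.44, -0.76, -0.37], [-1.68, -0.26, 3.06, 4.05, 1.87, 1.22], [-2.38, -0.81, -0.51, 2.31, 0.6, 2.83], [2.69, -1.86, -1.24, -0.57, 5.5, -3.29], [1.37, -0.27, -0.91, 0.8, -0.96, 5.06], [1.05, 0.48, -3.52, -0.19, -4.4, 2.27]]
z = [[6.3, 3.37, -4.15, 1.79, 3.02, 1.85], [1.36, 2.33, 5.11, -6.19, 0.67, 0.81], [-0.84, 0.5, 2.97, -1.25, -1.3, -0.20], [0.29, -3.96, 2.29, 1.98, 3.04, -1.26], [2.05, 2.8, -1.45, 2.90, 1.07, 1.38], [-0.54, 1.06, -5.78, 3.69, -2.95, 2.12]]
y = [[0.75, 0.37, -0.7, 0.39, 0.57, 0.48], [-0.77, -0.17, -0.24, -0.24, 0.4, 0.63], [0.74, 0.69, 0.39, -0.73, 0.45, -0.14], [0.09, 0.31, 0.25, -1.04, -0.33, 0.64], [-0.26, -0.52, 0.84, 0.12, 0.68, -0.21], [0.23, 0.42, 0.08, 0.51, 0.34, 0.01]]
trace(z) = 16.77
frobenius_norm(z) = 17.11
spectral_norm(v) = 9.46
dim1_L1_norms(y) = [3.26, 2.45, 3.14, 2.66, 2.63, 1.59]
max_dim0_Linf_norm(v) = 5.91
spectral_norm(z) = 12.59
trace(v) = 5.88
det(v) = 2567.12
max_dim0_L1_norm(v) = 15.08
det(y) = -0.70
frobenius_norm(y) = 3.01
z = v @ y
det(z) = -1779.35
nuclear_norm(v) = 30.52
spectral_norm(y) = 1.73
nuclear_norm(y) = 6.65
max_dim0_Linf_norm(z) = 6.3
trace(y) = 0.62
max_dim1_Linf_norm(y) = 1.04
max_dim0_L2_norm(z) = 9.64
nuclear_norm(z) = 32.84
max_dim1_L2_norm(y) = 1.39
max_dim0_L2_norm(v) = 7.41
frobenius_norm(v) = 14.64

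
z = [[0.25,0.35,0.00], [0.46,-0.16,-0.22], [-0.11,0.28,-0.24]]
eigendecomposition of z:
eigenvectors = [[(0.83+0j), (0.18-0.25j), (0.18+0.25j)], [0.56+0.00j, -0.15+0.51j, -0.15-0.51j], [0.09+0.00j, (0.79+0j), 0.79-0.00j]]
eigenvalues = [(0.49+0j), (-0.32+0.22j), (-0.32-0.22j)]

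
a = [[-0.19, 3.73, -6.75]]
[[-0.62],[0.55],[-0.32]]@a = [[0.12, -2.31, 4.18],[-0.10, 2.05, -3.71],[0.06, -1.19, 2.16]]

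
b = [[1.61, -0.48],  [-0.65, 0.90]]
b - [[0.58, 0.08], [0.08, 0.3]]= [[1.03, -0.56], [-0.73, 0.60]]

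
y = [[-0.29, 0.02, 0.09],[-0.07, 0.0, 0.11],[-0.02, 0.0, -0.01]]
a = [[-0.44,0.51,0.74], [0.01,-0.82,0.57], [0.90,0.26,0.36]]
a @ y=[[0.08, -0.01, 0.01], [0.04, 0.0, -0.09], [-0.29, 0.02, 0.11]]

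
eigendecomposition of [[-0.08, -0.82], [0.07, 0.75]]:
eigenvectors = [[-1.00, 0.74], [0.09, -0.68]]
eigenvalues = [-0.0, 0.67]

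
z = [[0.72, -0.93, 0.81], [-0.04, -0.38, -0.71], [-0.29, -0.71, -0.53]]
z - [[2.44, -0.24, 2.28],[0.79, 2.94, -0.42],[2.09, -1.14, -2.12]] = [[-1.72, -0.69, -1.47], [-0.83, -3.32, -0.29], [-2.38, 0.43, 1.59]]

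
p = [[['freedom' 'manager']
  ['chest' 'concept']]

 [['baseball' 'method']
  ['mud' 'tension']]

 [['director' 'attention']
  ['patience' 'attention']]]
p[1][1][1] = 'tension'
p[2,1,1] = 'attention'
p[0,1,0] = 'chest'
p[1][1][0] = 'mud'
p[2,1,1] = 'attention'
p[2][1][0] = 'patience'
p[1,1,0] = 'mud'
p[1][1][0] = 'mud'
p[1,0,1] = 'method'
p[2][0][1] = 'attention'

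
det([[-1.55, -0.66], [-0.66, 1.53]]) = -2.807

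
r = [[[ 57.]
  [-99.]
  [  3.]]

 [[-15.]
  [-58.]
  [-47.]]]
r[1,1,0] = -58.0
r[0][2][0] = 3.0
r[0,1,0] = -99.0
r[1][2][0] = -47.0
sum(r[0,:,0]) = -39.0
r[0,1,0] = -99.0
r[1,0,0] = -15.0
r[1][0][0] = -15.0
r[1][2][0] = -47.0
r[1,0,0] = -15.0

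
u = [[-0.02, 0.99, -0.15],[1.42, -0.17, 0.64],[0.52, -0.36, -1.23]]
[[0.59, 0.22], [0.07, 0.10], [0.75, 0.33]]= u @ [[0.38, 0.20], [0.51, 0.19], [-0.60, -0.24]]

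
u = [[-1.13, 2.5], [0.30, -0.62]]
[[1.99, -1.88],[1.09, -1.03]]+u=[[0.86,0.62],[1.39,-1.65]]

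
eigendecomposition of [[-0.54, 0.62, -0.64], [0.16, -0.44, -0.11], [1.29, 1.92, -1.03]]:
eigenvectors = [[-0.10-0.51j,(-0.1+0.51j),(0.76+0j)], [(-0.1-0.06j),(-0.1+0.06j),-0.56+0.00j], [(-0.85+0j),(-0.85-0j),-0.33+0.00j]]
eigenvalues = [(-0.64+0.92j), (-0.64-0.92j), (-0.72+0j)]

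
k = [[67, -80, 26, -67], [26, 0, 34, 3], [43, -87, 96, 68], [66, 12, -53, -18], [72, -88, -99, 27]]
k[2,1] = -87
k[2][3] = 68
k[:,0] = [67, 26, 43, 66, 72]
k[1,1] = 0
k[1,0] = 26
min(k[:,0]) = 26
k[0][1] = -80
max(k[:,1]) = 12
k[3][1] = 12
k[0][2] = 26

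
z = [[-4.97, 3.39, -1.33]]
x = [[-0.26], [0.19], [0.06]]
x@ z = [[1.29, -0.88, 0.35], [-0.94, 0.64, -0.25], [-0.3, 0.20, -0.08]]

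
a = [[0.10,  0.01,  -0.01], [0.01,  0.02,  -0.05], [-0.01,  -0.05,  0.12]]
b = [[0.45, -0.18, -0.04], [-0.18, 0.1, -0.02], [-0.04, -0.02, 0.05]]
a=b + [[-0.35,0.19,0.03], [0.19,-0.08,-0.03], [0.03,-0.03,0.07]]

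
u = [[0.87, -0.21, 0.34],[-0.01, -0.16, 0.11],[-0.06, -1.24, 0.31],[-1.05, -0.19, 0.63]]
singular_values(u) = [1.47, 1.3, 0.53]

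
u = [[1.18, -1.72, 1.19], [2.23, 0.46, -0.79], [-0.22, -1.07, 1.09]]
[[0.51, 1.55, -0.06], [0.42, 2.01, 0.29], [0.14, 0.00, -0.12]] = u@[[0.25, 0.89, 0.13],[-0.01, -0.52, 0.21],[0.17, -0.33, 0.12]]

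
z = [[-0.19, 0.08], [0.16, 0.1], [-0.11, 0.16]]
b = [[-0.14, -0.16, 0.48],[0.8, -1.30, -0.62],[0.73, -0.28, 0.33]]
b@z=[[-0.05, 0.05], [-0.29, -0.17], [-0.22, 0.08]]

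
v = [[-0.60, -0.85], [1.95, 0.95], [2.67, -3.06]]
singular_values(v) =[4.12, 2.31]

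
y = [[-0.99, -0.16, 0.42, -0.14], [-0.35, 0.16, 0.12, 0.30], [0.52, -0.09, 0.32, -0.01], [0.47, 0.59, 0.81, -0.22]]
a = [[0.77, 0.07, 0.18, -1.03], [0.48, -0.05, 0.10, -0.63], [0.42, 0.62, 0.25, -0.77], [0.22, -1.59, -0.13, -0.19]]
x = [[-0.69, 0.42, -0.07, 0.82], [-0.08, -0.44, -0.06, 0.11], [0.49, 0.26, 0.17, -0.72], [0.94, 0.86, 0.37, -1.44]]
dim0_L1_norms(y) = [2.33, 1.0, 1.67, 0.67]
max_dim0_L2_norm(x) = 1.81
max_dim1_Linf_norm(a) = 1.59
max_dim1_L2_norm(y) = 1.13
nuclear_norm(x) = 3.28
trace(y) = -0.73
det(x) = -0.00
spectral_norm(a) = 1.82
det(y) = 0.17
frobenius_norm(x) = 2.50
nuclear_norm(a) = 3.61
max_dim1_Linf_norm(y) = 0.99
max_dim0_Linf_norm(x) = 1.44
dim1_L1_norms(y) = [1.71, 0.93, 0.94, 2.09]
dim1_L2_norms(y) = [1.1, 0.5, 0.62, 1.13]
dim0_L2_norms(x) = [1.27, 1.08, 0.42, 1.81]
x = y @ a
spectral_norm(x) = 2.34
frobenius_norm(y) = 1.76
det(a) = 0.00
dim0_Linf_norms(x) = [0.94, 0.86, 0.37, 1.44]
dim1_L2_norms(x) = [1.15, 0.46, 0.92, 1.96]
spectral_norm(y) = 1.32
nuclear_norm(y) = 3.08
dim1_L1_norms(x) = [2.0, 0.69, 1.64, 3.61]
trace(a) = 0.78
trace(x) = -2.40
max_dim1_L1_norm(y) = 2.09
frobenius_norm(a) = 2.49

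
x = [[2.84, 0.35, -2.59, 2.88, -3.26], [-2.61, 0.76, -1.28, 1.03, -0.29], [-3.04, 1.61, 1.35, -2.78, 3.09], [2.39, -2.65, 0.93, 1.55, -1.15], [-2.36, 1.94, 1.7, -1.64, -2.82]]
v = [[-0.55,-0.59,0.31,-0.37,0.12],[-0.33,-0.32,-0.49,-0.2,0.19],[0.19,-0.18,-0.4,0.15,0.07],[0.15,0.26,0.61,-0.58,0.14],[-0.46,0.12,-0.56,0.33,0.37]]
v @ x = [[-2.13, 1.07, 2.46, -3.82, 3.01],[0.46, -0.25, 0.74, -0.54, -0.65],[2.42, -0.98, -0.54, 1.59, -2.17],[-3.82, 3.04, -0.20, -2.12, 1.59],[-0.00, -1.13, 1.22, 0.26, -1.69]]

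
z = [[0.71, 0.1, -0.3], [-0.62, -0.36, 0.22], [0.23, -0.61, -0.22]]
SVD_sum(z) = [[0.7, 0.16, -0.29], [-0.65, -0.15, 0.27], [0.15, 0.03, -0.06]] + [[0.01, -0.06, -0.01], [0.03, -0.21, -0.05], [0.08, -0.64, -0.16]] + [[0.00, -0.0, 0.00],[0.0, -0.0, 0.00],[-0.0, 0.00, -0.0]]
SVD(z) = [[-0.73,-0.09,-0.68], [0.67,-0.31,-0.67], [-0.15,-0.95,0.28]] @ diag([1.068482172489245, 0.7058385741419714, 0.006144454889713676]) @ [[-0.9,-0.21,0.37], [-0.12,0.96,0.24], [-0.41,0.17,-0.90]]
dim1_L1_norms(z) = [1.11, 1.2, 1.06]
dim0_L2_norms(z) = [0.97, 0.72, 0.43]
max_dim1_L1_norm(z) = 1.2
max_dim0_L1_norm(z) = 1.56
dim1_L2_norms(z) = [0.78, 0.75, 0.69]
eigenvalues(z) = [(0.36+0j), (-0.11+0.02j), (-0.11-0.02j)]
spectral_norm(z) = 1.07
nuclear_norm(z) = 1.78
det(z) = 0.00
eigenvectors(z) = [[0.66+0.00j, (0.35+0.01j), (0.35-0.01j)], [(-0.37+0j), -0.03-0.02j, -0.03+0.02j], [0.65+0.00j, (0.94+0j), (0.94-0j)]]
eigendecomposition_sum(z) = [[(0.88-0j), (0.39+0j), (-0.31+0j)], [-0.50+0.00j, (-0.22+0j), (0.17+0j)], [0.88-0.00j, 0.39+0.00j, -0.31+0.00j]] + [[(-0.09-1.21j), (-0.14-1.46j), (0.01+0.4j)], [-0.06+0.13j, -0.07+0.16j, (0.02-0.04j)], [(-0.32-3.28j), -0.50-3.95j, (0.04+1.07j)]] + [[(-0.09+1.21j), -0.14+1.46j, 0.01-0.40j], [-0.06-0.13j, -0.07-0.16j, 0.02+0.04j], [(-0.32+3.28j), -0.50+3.95j, (0.04-1.07j)]]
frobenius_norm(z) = 1.28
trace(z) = 0.13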